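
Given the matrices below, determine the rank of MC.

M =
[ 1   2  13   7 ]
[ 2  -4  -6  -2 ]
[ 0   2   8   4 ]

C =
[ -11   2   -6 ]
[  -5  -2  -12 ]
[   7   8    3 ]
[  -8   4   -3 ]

First compute MC:
[[ 14, 130, -12],
 [-28, -44,  24],
 [ 14,  76, -12]]
Now row reduce the product.
R2 ← R2 + (2)·R1: [0, 216, 0]
R3 ← R3 − R1: [0, -54, 0]
R3 ← R3 + (1/4)·R2: [0, 0, 0]
2 nonzero rows, so rank(MC) = 2.

2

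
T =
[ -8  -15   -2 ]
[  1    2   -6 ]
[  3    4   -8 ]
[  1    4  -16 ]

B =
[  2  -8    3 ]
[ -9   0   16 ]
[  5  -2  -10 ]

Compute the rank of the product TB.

First compute TB:
[[109,  68, -244],
 [-46,   4,  95],
 [-70,  -8, 153],
 [-114,  24, 227]]
Now row reduce the product.
R2 ← R2 + (46/109)·R1: [0, 3564/109, -869/109]
R3 ← R3 + (70/109)·R1: [0, 3888/109, -403/109]
R4 ← R4 + (114/109)·R1: [0, 10368/109, -3073/109]
R3 ← R3 − (12/11)·R2: [0, 0, 5]
R4 ← R4 − (32/11)·R2: [0, 0, -5]
R4 ← R4 + R3: [0, 0, 0]
3 nonzero rows, so rank(TB) = 3.

3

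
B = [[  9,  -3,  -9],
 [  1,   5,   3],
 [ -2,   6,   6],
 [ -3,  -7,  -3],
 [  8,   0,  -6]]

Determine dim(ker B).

1

Row reduce to echelon form.
R2 ← R2 − (1/9)·R1: [0, 16/3, 4]
R3 ← R3 + (2/9)·R1: [0, 16/3, 4]
R4 ← R4 + (1/3)·R1: [0, -8, -6]
R5 ← R5 − (8/9)·R1: [0, 8/3, 2]
R3 ← R3 − R2: [0, 0, 0]
R4 ← R4 + (3/2)·R2: [0, 0, 0]
R5 ← R5 − (1/2)·R2: [0, 0, 0]
2 nonzero rows, so rank(B) = 2.
B has 3 columns; by rank–nullity, nullity = 3 − 2 = 1.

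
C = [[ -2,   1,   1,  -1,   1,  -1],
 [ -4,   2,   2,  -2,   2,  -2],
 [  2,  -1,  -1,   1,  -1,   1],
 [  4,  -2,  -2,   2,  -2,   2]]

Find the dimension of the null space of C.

Row reduce to echelon form.
R2 ← R2 − (2)·R1: [0, 0, 0, 0, 0, 0]
R3 ← R3 + R1: [0, 0, 0, 0, 0, 0]
R4 ← R4 + (2)·R1: [0, 0, 0, 0, 0, 0]
1 nonzero row, so rank(C) = 1.
C has 6 columns; by rank–nullity, nullity = 6 − 1 = 5.

5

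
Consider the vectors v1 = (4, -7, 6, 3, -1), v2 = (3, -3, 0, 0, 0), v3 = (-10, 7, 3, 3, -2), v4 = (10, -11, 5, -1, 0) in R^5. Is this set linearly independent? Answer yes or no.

Form the matrix with these vectors as rows and row reduce.
R2 ← R2 − (3/4)·R1: [0, 9/4, -9/2, -9/4, 3/4]
R3 ← R3 + (5/2)·R1: [0, -21/2, 18, 21/2, -9/2]
R4 ← R4 − (5/2)·R1: [0, 13/2, -10, -17/2, 5/2]
R3 ← R3 + (14/3)·R2: [0, 0, -3, 0, -1]
R4 ← R4 − (26/9)·R2: [0, 0, 3, -2, 1/3]
R4 ← R4 + R3: [0, 0, 0, -2, -2/3]
4 nonzero rows, so the 4 vectors span a space of dimension 4.
Since 4 = 4, the vectors are linearly independent.

yes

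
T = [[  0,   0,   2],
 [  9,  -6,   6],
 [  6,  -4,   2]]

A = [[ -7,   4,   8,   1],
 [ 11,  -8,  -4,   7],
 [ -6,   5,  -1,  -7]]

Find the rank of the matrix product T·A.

2

First compute TA:
[[-12,  10,  -2, -14],
 [-165, 114,  90, -75],
 [-98,  66,  62, -36]]
Now row reduce the product.
R2 ← R2 − (55/4)·R1: [0, -47/2, 235/2, 235/2]
R3 ← R3 − (49/6)·R1: [0, -47/3, 235/3, 235/3]
R3 ← R3 − (2/3)·R2: [0, 0, 0, 0]
2 nonzero rows, so rank(TA) = 2.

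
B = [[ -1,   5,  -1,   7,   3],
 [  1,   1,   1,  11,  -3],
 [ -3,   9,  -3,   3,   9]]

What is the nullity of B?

3

Row reduce to echelon form.
R2 ← R2 + R1: [0, 6, 0, 18, 0]
R3 ← R3 − (3)·R1: [0, -6, 0, -18, 0]
R3 ← R3 + R2: [0, 0, 0, 0, 0]
2 nonzero rows, so rank(B) = 2.
B has 5 columns; by rank–nullity, nullity = 5 − 2 = 3.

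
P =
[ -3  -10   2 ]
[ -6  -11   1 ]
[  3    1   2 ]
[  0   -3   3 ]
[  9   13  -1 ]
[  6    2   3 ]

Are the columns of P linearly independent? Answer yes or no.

yes

Row reduce P to echelon form.
R2 ← R2 − (2)·R1: [0, 9, -3]
R3 ← R3 + R1: [0, -9, 4]
R5 ← R5 + (3)·R1: [0, -17, 5]
R6 ← R6 + (2)·R1: [0, -18, 7]
R3 ← R3 + R2: [0, 0, 1]
R4 ← R4 + (1/3)·R2: [0, 0, 2]
R5 ← R5 + (17/9)·R2: [0, 0, -2/3]
R6 ← R6 + (2)·R2: [0, 0, 1]
R4 ← R4 − (2)·R3: [0, 0, 0]
R5 ← R5 + (2/3)·R3: [0, 0, 0]
R6 ← R6 − R3: [0, 0, 0]
3 pivots among 3 columns.
Every column is a pivot column, so the columns are linearly independent.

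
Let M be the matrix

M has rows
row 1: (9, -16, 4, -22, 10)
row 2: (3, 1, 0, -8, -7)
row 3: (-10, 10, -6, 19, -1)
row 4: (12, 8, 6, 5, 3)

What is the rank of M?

4

Row reduce to echelon form.
R2 ← R2 − (1/3)·R1: [0, 19/3, -4/3, -2/3, -31/3]
R3 ← R3 + (10/9)·R1: [0, -70/9, -14/9, -49/9, 91/9]
R4 ← R4 − (4/3)·R1: [0, 88/3, 2/3, 103/3, -31/3]
R3 ← R3 + (70/57)·R2: [0, 0, -182/57, -119/19, -49/19]
R4 ← R4 − (88/19)·R2: [0, 0, 130/19, 711/19, 713/19]
R4 ← R4 + (15/7)·R3: [0, 0, 0, 24, 32]
Echelon form has 4 nonzero rows, so rank(M) = 4.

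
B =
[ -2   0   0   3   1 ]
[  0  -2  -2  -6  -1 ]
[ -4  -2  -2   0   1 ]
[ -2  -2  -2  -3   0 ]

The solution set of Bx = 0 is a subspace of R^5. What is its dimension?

Row reduce to echelon form.
R3 ← R3 − (2)·R1: [0, -2, -2, -6, -1]
R4 ← R4 − R1: [0, -2, -2, -6, -1]
R3 ← R3 − R2: [0, 0, 0, 0, 0]
R4 ← R4 − R2: [0, 0, 0, 0, 0]
2 nonzero rows, so rank(B) = 2.
B has 5 columns; by rank–nullity, nullity = 5 − 2 = 3.

3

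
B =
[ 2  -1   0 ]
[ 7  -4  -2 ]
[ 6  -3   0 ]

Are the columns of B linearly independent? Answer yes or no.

Row reduce B to echelon form.
R2 ← R2 − (7/2)·R1: [0, -1/2, -2]
R3 ← R3 − (3)·R1: [0, 0, 0]
2 pivots among 3 columns.
Only 2 < 3 pivot columns, so the columns are linearly dependent.

no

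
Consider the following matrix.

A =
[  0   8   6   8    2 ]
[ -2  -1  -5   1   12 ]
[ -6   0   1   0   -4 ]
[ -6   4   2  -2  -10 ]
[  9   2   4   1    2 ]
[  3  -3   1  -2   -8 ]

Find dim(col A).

Row reduce to echelon form.
Swap R1 ↔ R2
R3 ← R3 − (3)·R1: [0, 3, 16, -3, -40]
R4 ← R4 − (3)·R1: [0, 7, 17, -5, -46]
R5 ← R5 + (9/2)·R1: [0, -5/2, -37/2, 11/2, 56]
R6 ← R6 + (3/2)·R1: [0, -9/2, -13/2, -1/2, 10]
R3 ← R3 − (3/8)·R2: [0, 0, 55/4, -6, -163/4]
R4 ← R4 − (7/8)·R2: [0, 0, 47/4, -12, -191/4]
R5 ← R5 + (5/16)·R2: [0, 0, -133/8, 8, 453/8]
R6 ← R6 + (9/16)·R2: [0, 0, -25/8, 4, 89/8]
R4 ← R4 − (47/55)·R3: [0, 0, 0, -378/55, -711/55]
R5 ← R5 + (133/110)·R3: [0, 0, 0, 41/55, 809/110]
R6 ← R6 + (5/22)·R3: [0, 0, 0, 29/11, 41/22]
R5 ← R5 + (41/378)·R4: [0, 0, 0, 0, 125/21]
R6 ← R6 + (145/378)·R4: [0, 0, 0, 0, -65/21]
R6 ← R6 + (13/25)·R5: [0, 0, 0, 0, 0]
Echelon form has 5 nonzero rows, so rank(A) = 5.
The column space has dimension equal to the rank: 5.

5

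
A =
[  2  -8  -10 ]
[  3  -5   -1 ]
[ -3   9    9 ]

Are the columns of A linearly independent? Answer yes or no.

no

Row reduce A to echelon form.
R2 ← R2 − (3/2)·R1: [0, 7, 14]
R3 ← R3 + (3/2)·R1: [0, -3, -6]
R3 ← R3 + (3/7)·R2: [0, 0, 0]
2 pivots among 3 columns.
Only 2 < 3 pivot columns, so the columns are linearly dependent.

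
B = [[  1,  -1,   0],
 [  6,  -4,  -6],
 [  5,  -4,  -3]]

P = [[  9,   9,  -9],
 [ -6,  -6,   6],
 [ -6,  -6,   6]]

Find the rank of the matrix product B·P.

First compute BP:
[[ 15,  15, -15],
 [114, 114, -114],
 [ 87,  87, -87]]
Now row reduce the product.
R2 ← R2 − (38/5)·R1: [0, 0, 0]
R3 ← R3 − (29/5)·R1: [0, 0, 0]
1 nonzero row, so rank(BP) = 1.

1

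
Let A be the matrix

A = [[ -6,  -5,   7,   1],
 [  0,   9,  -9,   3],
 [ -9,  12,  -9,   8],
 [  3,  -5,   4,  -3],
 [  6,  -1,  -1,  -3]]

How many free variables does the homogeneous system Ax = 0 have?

2

Row reduce to echelon form.
R3 ← R3 − (3/2)·R1: [0, 39/2, -39/2, 13/2]
R4 ← R4 + (1/2)·R1: [0, -15/2, 15/2, -5/2]
R5 ← R5 + R1: [0, -6, 6, -2]
R3 ← R3 − (13/6)·R2: [0, 0, 0, 0]
R4 ← R4 + (5/6)·R2: [0, 0, 0, 0]
R5 ← R5 + (2/3)·R2: [0, 0, 0, 0]
2 nonzero rows, so rank(A) = 2.
A has 4 columns; by rank–nullity, nullity = 4 − 2 = 2.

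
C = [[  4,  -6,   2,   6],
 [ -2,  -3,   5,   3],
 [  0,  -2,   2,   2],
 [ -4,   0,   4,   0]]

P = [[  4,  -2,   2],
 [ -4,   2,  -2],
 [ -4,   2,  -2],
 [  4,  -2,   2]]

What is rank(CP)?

First compute CP:
[[ 56, -28,  28],
 [ -4,   2,  -2],
 [  8,  -4,   4],
 [-32,  16, -16]]
Now row reduce the product.
R2 ← R2 + (1/14)·R1: [0, 0, 0]
R3 ← R3 − (1/7)·R1: [0, 0, 0]
R4 ← R4 + (4/7)·R1: [0, 0, 0]
1 nonzero row, so rank(CP) = 1.

1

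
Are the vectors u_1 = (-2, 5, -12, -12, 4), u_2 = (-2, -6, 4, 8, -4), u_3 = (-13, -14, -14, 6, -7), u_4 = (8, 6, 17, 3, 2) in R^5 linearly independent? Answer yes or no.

Form the matrix with these vectors as rows and row reduce.
R2 ← R2 − R1: [0, -11, 16, 20, -8]
R3 ← R3 − (13/2)·R1: [0, -93/2, 64, 84, -33]
R4 ← R4 + (4)·R1: [0, 26, -31, -45, 18]
R3 ← R3 − (93/22)·R2: [0, 0, -40/11, -6/11, 9/11]
R4 ← R4 + (26/11)·R2: [0, 0, 75/11, 25/11, -10/11]
R4 ← R4 + (15/8)·R3: [0, 0, 0, 5/4, 5/8]
4 nonzero rows, so the 4 vectors span a space of dimension 4.
Since 4 = 4, the vectors are linearly independent.

yes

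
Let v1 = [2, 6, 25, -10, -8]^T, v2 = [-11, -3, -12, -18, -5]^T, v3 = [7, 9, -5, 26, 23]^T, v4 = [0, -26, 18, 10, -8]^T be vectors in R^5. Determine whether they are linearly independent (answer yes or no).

yes

Form the matrix with these vectors as rows and row reduce.
R2 ← R2 + (11/2)·R1: [0, 30, 251/2, -73, -49]
R3 ← R3 − (7/2)·R1: [0, -12, -185/2, 61, 51]
R3 ← R3 + (2/5)·R2: [0, 0, -423/10, 159/5, 157/5]
R4 ← R4 + (13/15)·R2: [0, 0, 3803/30, -799/15, -757/15]
R4 ← R4 + (3803/1269)·R3: [0, 0, 0, 17780/423, 55372/1269]
4 nonzero rows, so the 4 vectors span a space of dimension 4.
Since 4 = 4, the vectors are linearly independent.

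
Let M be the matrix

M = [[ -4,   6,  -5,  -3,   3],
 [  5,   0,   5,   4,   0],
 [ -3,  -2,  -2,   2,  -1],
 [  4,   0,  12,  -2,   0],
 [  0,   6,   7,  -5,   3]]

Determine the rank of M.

4

Row reduce to echelon form.
R2 ← R2 + (5/4)·R1: [0, 15/2, -5/4, 1/4, 15/4]
R3 ← R3 − (3/4)·R1: [0, -13/2, 7/4, 17/4, -13/4]
R4 ← R4 + R1: [0, 6, 7, -5, 3]
R3 ← R3 + (13/15)·R2: [0, 0, 2/3, 67/15, 0]
R4 ← R4 − (4/5)·R2: [0, 0, 8, -26/5, 0]
R5 ← R5 − (4/5)·R2: [0, 0, 8, -26/5, 0]
R4 ← R4 − (12)·R3: [0, 0, 0, -294/5, 0]
R5 ← R5 − (12)·R3: [0, 0, 0, -294/5, 0]
R5 ← R5 − R4: [0, 0, 0, 0, 0]
Echelon form has 4 nonzero rows, so rank(M) = 4.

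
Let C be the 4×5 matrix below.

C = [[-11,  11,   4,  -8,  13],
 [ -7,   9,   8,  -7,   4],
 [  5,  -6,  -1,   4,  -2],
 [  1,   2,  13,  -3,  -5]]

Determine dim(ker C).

2

Row reduce to echelon form.
R2 ← R2 − (7/11)·R1: [0, 2, 60/11, -21/11, -47/11]
R3 ← R3 + (5/11)·R1: [0, -1, 9/11, 4/11, 43/11]
R4 ← R4 + (1/11)·R1: [0, 3, 147/11, -41/11, -42/11]
R3 ← R3 + (1/2)·R2: [0, 0, 39/11, -13/22, 39/22]
R4 ← R4 − (3/2)·R2: [0, 0, 57/11, -19/22, 57/22]
R4 ← R4 − (19/13)·R3: [0, 0, 0, 0, 0]
3 nonzero rows, so rank(C) = 3.
C has 5 columns; by rank–nullity, nullity = 5 − 3 = 2.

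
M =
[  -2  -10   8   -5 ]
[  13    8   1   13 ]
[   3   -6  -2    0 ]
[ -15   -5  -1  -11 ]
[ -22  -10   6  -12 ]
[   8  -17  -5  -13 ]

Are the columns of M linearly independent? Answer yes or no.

yes

Row reduce M to echelon form.
R2 ← R2 + (13/2)·R1: [0, -57, 53, -39/2]
R3 ← R3 + (3/2)·R1: [0, -21, 10, -15/2]
R4 ← R4 − (15/2)·R1: [0, 70, -61, 53/2]
R5 ← R5 − (11)·R1: [0, 100, -82, 43]
R6 ← R6 + (4)·R1: [0, -57, 27, -33]
R3 ← R3 − (7/19)·R2: [0, 0, -181/19, -6/19]
R4 ← R4 + (70/57)·R2: [0, 0, 233/57, 97/38]
R5 ← R5 + (100/57)·R2: [0, 0, 626/57, 167/19]
R6 ← R6 − R2: [0, 0, -26, -27/2]
R4 ← R4 + (233/543)·R3: [0, 0, 0, 875/362]
R5 ← R5 + (626/543)·R3: [0, 0, 0, 1525/181]
R6 ← R6 − (494/181)·R3: [0, 0, 0, -4575/362]
R5 ← R5 − (122/35)·R4: [0, 0, 0, 0]
R6 ← R6 + (183/35)·R4: [0, 0, 0, 0]
4 pivots among 4 columns.
Every column is a pivot column, so the columns are linearly independent.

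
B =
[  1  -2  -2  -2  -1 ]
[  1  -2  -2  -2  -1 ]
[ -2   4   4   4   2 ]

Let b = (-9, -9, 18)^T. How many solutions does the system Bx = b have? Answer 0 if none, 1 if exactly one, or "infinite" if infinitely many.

infinite

Row reduce the augmented matrix [B | b].
R2 ← R2 − R1: [0, 0, 0, 0, 0, 0]
R3 ← R3 + (2)·R1: [0, 0, 0, 0, 0, 0]
The echelon form has 1 nonzero rows, and every pivot lies in the first 5 columns, so rank(B) = rank([B|b]) = 1.
The system is consistent.
rank = 1 < 5 unknowns, so there are infinitely many solutions.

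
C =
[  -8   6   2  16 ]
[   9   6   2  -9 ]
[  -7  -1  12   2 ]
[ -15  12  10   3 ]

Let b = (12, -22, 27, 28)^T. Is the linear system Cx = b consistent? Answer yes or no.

Row reduce the augmented matrix [C | b].
R2 ← R2 + (9/8)·R1: [0, 51/4, 17/4, 9, -17/2]
R3 ← R3 − (7/8)·R1: [0, -25/4, 41/4, -12, 33/2]
R4 ← R4 − (15/8)·R1: [0, 3/4, 25/4, -27, 11/2]
R3 ← R3 + (25/51)·R2: [0, 0, 37/3, -129/17, 37/3]
R4 ← R4 − (1/17)·R2: [0, 0, 6, -468/17, 6]
R4 ← R4 − (18/37)·R3: [0, 0, 0, -882/37, 0]
The echelon form has 4 nonzero rows, and every pivot lies in the first 4 columns, so rank(C) = rank([C|b]) = 4.
The system is consistent.

yes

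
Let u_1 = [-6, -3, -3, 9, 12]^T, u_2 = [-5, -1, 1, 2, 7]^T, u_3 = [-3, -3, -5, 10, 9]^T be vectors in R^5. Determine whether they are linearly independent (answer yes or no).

Form the matrix with these vectors as rows and row reduce.
R2 ← R2 − (5/6)·R1: [0, 3/2, 7/2, -11/2, -3]
R3 ← R3 − (1/2)·R1: [0, -3/2, -7/2, 11/2, 3]
R3 ← R3 + R2: [0, 0, 0, 0, 0]
2 nonzero rows, so the 3 vectors span a space of dimension 2.
Since 2 < 3, the vectors are linearly dependent.

no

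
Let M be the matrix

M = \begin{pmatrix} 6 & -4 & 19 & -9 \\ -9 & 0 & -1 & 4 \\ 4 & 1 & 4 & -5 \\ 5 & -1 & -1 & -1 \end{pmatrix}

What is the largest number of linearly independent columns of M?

Row reduce to echelon form.
R2 ← R2 + (3/2)·R1: [0, -6, 55/2, -19/2]
R3 ← R3 − (2/3)·R1: [0, 11/3, -26/3, 1]
R4 ← R4 − (5/6)·R1: [0, 7/3, -101/6, 13/2]
R3 ← R3 + (11/18)·R2: [0, 0, 293/36, -173/36]
R4 ← R4 + (7/18)·R2: [0, 0, -221/36, 101/36]
R4 ← R4 + (221/293)·R3: [0, 0, 0, -240/293]
Echelon form has 4 nonzero rows, so rank(M) = 4.
The rank gives the maximum number of linearly independent columns: 4.

4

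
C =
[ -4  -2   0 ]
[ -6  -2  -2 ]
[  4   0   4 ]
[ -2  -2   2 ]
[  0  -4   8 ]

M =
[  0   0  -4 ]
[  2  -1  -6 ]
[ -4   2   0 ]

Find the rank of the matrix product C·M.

First compute CM:
[[ -4,   2,  28],
 [  4,  -2,  36],
 [-16,   8, -16],
 [-12,   6,  20],
 [-40,  20,  24]]
Now row reduce the product.
R2 ← R2 + R1: [0, 0, 64]
R3 ← R3 − (4)·R1: [0, 0, -128]
R4 ← R4 − (3)·R1: [0, 0, -64]
R5 ← R5 − (10)·R1: [0, 0, -256]
R3 ← R3 + (2)·R2: [0, 0, 0]
R4 ← R4 + R2: [0, 0, 0]
R5 ← R5 + (4)·R2: [0, 0, 0]
2 nonzero rows, so rank(CM) = 2.

2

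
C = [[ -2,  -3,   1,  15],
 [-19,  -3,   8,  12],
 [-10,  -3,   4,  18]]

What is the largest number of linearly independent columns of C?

Row reduce to echelon form.
R2 ← R2 − (19/2)·R1: [0, 51/2, -3/2, -261/2]
R3 ← R3 − (5)·R1: [0, 12, -1, -57]
R3 ← R3 − (8/17)·R2: [0, 0, -5/17, 75/17]
Echelon form has 3 nonzero rows, so rank(C) = 3.
The rank gives the maximum number of linearly independent columns: 3.

3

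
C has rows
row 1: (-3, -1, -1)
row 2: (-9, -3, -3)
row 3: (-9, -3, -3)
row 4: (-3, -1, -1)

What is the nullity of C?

Row reduce to echelon form.
R2 ← R2 − (3)·R1: [0, 0, 0]
R3 ← R3 − (3)·R1: [0, 0, 0]
R4 ← R4 − R1: [0, 0, 0]
1 nonzero row, so rank(C) = 1.
C has 3 columns; by rank–nullity, nullity = 3 − 1 = 2.

2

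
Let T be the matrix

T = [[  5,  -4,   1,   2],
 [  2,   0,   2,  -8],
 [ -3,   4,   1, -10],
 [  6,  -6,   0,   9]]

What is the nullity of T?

2

Row reduce to echelon form.
R2 ← R2 − (2/5)·R1: [0, 8/5, 8/5, -44/5]
R3 ← R3 + (3/5)·R1: [0, 8/5, 8/5, -44/5]
R4 ← R4 − (6/5)·R1: [0, -6/5, -6/5, 33/5]
R3 ← R3 − R2: [0, 0, 0, 0]
R4 ← R4 + (3/4)·R2: [0, 0, 0, 0]
2 nonzero rows, so rank(T) = 2.
T has 4 columns; by rank–nullity, nullity = 4 − 2 = 2.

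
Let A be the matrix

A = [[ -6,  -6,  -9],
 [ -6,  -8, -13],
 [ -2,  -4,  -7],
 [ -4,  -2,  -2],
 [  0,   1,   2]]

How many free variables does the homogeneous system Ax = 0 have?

Row reduce to echelon form.
R2 ← R2 − R1: [0, -2, -4]
R3 ← R3 − (1/3)·R1: [0, -2, -4]
R4 ← R4 − (2/3)·R1: [0, 2, 4]
R3 ← R3 − R2: [0, 0, 0]
R4 ← R4 + R2: [0, 0, 0]
R5 ← R5 + (1/2)·R2: [0, 0, 0]
2 nonzero rows, so rank(A) = 2.
A has 3 columns; by rank–nullity, nullity = 3 − 2 = 1.

1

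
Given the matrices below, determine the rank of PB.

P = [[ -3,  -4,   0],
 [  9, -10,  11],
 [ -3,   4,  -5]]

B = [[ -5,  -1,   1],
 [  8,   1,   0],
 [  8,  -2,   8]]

First compute PB:
[[-17,  -1,  -3],
 [-37, -41,  97],
 [  7,  17, -43]]
Now row reduce the product.
R2 ← R2 − (37/17)·R1: [0, -660/17, 1760/17]
R3 ← R3 + (7/17)·R1: [0, 282/17, -752/17]
R3 ← R3 + (47/110)·R2: [0, 0, 0]
2 nonzero rows, so rank(PB) = 2.

2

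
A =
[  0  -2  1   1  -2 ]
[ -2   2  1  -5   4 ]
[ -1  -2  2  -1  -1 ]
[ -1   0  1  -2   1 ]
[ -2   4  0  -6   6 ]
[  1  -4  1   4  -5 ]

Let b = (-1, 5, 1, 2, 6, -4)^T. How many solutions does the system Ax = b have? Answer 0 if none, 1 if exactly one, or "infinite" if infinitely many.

Row reduce the augmented matrix [A | b].
Swap R1 ↔ R2
R3 ← R3 − (1/2)·R1: [0, -3, 3/2, 3/2, -3, -3/2]
R4 ← R4 − (1/2)·R1: [0, -1, 1/2, 1/2, -1, -1/2]
R5 ← R5 − R1: [0, 2, -1, -1, 2, 1]
R6 ← R6 + (1/2)·R1: [0, -3, 3/2, 3/2, -3, -3/2]
R3 ← R3 − (3/2)·R2: [0, 0, 0, 0, 0, 0]
R4 ← R4 − (1/2)·R2: [0, 0, 0, 0, 0, 0]
R5 ← R5 + R2: [0, 0, 0, 0, 0, 0]
R6 ← R6 − (3/2)·R2: [0, 0, 0, 0, 0, 0]
The echelon form has 2 nonzero rows, and every pivot lies in the first 5 columns, so rank(A) = rank([A|b]) = 2.
The system is consistent.
rank = 2 < 5 unknowns, so there are infinitely many solutions.

infinite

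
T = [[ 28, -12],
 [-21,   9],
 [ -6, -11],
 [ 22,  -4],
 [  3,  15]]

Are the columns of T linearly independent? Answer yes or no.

Row reduce T to echelon form.
R2 ← R2 + (3/4)·R1: [0, 0]
R3 ← R3 + (3/14)·R1: [0, -95/7]
R4 ← R4 − (11/14)·R1: [0, 38/7]
R5 ← R5 − (3/28)·R1: [0, 114/7]
Swap R2 ↔ R3
R4 ← R4 + (2/5)·R2: [0, 0]
R5 ← R5 + (6/5)·R2: [0, 0]
2 pivots among 2 columns.
Every column is a pivot column, so the columns are linearly independent.

yes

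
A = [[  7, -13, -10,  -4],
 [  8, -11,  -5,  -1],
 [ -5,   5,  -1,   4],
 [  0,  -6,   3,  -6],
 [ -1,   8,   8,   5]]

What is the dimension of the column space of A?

Row reduce to echelon form.
R2 ← R2 − (8/7)·R1: [0, 27/7, 45/7, 25/7]
R3 ← R3 + (5/7)·R1: [0, -30/7, -57/7, 8/7]
R5 ← R5 + (1/7)·R1: [0, 43/7, 46/7, 31/7]
R3 ← R3 + (10/9)·R2: [0, 0, -1, 46/9]
R4 ← R4 + (14/9)·R2: [0, 0, 13, -4/9]
R5 ← R5 − (43/27)·R2: [0, 0, -11/3, -34/27]
R4 ← R4 + (13)·R3: [0, 0, 0, 66]
R5 ← R5 − (11/3)·R3: [0, 0, 0, -20]
R5 ← R5 + (10/33)·R4: [0, 0, 0, 0]
Echelon form has 4 nonzero rows, so rank(A) = 4.
The column space has dimension equal to the rank: 4.

4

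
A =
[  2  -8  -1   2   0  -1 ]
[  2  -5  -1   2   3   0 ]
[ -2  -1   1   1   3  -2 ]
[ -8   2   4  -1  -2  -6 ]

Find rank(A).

3

Row reduce to echelon form.
R2 ← R2 − R1: [0, 3, 0, 0, 3, 1]
R3 ← R3 + R1: [0, -9, 0, 3, 3, -3]
R4 ← R4 + (4)·R1: [0, -30, 0, 7, -2, -10]
R3 ← R3 + (3)·R2: [0, 0, 0, 3, 12, 0]
R4 ← R4 + (10)·R2: [0, 0, 0, 7, 28, 0]
R4 ← R4 − (7/3)·R3: [0, 0, 0, 0, 0, 0]
Echelon form has 3 nonzero rows, so rank(A) = 3.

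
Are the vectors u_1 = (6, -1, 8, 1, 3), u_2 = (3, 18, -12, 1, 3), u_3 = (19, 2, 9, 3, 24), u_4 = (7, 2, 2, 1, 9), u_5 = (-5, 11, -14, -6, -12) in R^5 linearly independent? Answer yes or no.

Form the matrix with these vectors as rows and row reduce.
R2 ← R2 − (1/2)·R1: [0, 37/2, -16, 1/2, 3/2]
R3 ← R3 − (19/6)·R1: [0, 31/6, -49/3, -1/6, 29/2]
R4 ← R4 − (7/6)·R1: [0, 19/6, -22/3, -1/6, 11/2]
R5 ← R5 + (5/6)·R1: [0, 61/6, -22/3, -31/6, -19/2]
R3 ← R3 − (31/111)·R2: [0, 0, -439/37, -34/111, 521/37]
R4 ← R4 − (19/111)·R2: [0, 0, -170/37, -28/111, 194/37]
R5 ← R5 − (61/111)·R2: [0, 0, 54/37, -604/111, -382/37]
R4 ← R4 − (170/439)·R3: [0, 0, 0, -176/1317, -92/439]
R5 ← R5 + (54/439)·R3: [0, 0, 0, -7216/1317, -3772/439]
R5 ← R5 − (41)·R4: [0, 0, 0, 0, 0]
4 nonzero rows, so the 5 vectors span a space of dimension 4.
Since 4 < 5, the vectors are linearly dependent.

no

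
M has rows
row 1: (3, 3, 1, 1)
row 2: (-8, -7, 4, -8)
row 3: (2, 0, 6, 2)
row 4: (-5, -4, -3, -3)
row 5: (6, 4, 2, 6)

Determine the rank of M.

3

Row reduce to echelon form.
R2 ← R2 + (8/3)·R1: [0, 1, 20/3, -16/3]
R3 ← R3 − (2/3)·R1: [0, -2, 16/3, 4/3]
R4 ← R4 + (5/3)·R1: [0, 1, -4/3, -4/3]
R5 ← R5 − (2)·R1: [0, -2, 0, 4]
R3 ← R3 + (2)·R2: [0, 0, 56/3, -28/3]
R4 ← R4 − R2: [0, 0, -8, 4]
R5 ← R5 + (2)·R2: [0, 0, 40/3, -20/3]
R4 ← R4 + (3/7)·R3: [0, 0, 0, 0]
R5 ← R5 − (5/7)·R3: [0, 0, 0, 0]
Echelon form has 3 nonzero rows, so rank(M) = 3.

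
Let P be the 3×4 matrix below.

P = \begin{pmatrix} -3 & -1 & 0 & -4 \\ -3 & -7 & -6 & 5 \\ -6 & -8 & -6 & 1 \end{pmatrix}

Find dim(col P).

Row reduce to echelon form.
R2 ← R2 − R1: [0, -6, -6, 9]
R3 ← R3 − (2)·R1: [0, -6, -6, 9]
R3 ← R3 − R2: [0, 0, 0, 0]
Echelon form has 2 nonzero rows, so rank(P) = 2.
The column space has dimension equal to the rank: 2.

2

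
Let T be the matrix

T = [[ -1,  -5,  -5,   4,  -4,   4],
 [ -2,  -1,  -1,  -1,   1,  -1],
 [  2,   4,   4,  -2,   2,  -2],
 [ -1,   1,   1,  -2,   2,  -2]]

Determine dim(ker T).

4

Row reduce to echelon form.
R2 ← R2 − (2)·R1: [0, 9, 9, -9, 9, -9]
R3 ← R3 + (2)·R1: [0, -6, -6, 6, -6, 6]
R4 ← R4 − R1: [0, 6, 6, -6, 6, -6]
R3 ← R3 + (2/3)·R2: [0, 0, 0, 0, 0, 0]
R4 ← R4 − (2/3)·R2: [0, 0, 0, 0, 0, 0]
2 nonzero rows, so rank(T) = 2.
T has 6 columns; by rank–nullity, nullity = 6 − 2 = 4.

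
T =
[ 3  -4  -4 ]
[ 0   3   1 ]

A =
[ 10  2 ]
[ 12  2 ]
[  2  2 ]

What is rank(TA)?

2

First compute TA:
[[-26, -10],
 [ 38,   8]]
Now row reduce the product.
R2 ← R2 + (19/13)·R1: [0, -86/13]
2 nonzero rows, so rank(TA) = 2.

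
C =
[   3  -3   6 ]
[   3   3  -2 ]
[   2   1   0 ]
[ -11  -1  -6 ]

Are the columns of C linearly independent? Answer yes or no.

Row reduce C to echelon form.
R2 ← R2 − R1: [0, 6, -8]
R3 ← R3 − (2/3)·R1: [0, 3, -4]
R4 ← R4 + (11/3)·R1: [0, -12, 16]
R3 ← R3 − (1/2)·R2: [0, 0, 0]
R4 ← R4 + (2)·R2: [0, 0, 0]
2 pivots among 3 columns.
Only 2 < 3 pivot columns, so the columns are linearly dependent.

no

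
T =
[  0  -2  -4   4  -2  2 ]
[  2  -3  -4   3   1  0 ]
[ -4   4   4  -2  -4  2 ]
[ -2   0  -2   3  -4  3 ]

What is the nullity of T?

Row reduce to echelon form.
Swap R1 ↔ R2
R3 ← R3 + (2)·R1: [0, -2, -4, 4, -2, 2]
R4 ← R4 + R1: [0, -3, -6, 6, -3, 3]
R3 ← R3 − R2: [0, 0, 0, 0, 0, 0]
R4 ← R4 − (3/2)·R2: [0, 0, 0, 0, 0, 0]
2 nonzero rows, so rank(T) = 2.
T has 6 columns; by rank–nullity, nullity = 6 − 2 = 4.

4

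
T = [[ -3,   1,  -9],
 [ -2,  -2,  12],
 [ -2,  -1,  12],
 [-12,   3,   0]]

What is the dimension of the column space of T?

Row reduce to echelon form.
R2 ← R2 − (2/3)·R1: [0, -8/3, 18]
R3 ← R3 − (2/3)·R1: [0, -5/3, 18]
R4 ← R4 − (4)·R1: [0, -1, 36]
R3 ← R3 − (5/8)·R2: [0, 0, 27/4]
R4 ← R4 − (3/8)·R2: [0, 0, 117/4]
R4 ← R4 − (13/3)·R3: [0, 0, 0]
Echelon form has 3 nonzero rows, so rank(T) = 3.
The column space has dimension equal to the rank: 3.

3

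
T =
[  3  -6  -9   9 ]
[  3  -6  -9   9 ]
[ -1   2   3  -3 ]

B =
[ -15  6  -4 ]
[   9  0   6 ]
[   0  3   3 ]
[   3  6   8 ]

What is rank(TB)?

1

First compute TB:
[[-72,  45,  -3],
 [-72,  45,  -3],
 [ 24, -15,   1]]
Now row reduce the product.
R2 ← R2 − R1: [0, 0, 0]
R3 ← R3 + (1/3)·R1: [0, 0, 0]
1 nonzero row, so rank(TB) = 1.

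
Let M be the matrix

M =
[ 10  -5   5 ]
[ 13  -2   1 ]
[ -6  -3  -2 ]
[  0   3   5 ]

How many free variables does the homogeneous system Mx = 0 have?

0

Row reduce to echelon form.
R2 ← R2 − (13/10)·R1: [0, 9/2, -11/2]
R3 ← R3 + (3/5)·R1: [0, -6, 1]
R3 ← R3 + (4/3)·R2: [0, 0, -19/3]
R4 ← R4 − (2/3)·R2: [0, 0, 26/3]
R4 ← R4 + (26/19)·R3: [0, 0, 0]
3 nonzero rows, so rank(M) = 3.
M has 3 columns; by rank–nullity, nullity = 3 − 3 = 0.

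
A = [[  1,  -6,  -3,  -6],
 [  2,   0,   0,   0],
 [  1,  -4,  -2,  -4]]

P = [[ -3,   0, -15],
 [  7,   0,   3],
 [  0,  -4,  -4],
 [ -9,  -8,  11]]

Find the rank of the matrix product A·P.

First compute AP:
[[  9,  60, -87],
 [ -6,   0, -30],
 [  5,  40, -63]]
Now row reduce the product.
R2 ← R2 + (2/3)·R1: [0, 40, -88]
R3 ← R3 − (5/9)·R1: [0, 20/3, -44/3]
R3 ← R3 − (1/6)·R2: [0, 0, 0]
2 nonzero rows, so rank(AP) = 2.

2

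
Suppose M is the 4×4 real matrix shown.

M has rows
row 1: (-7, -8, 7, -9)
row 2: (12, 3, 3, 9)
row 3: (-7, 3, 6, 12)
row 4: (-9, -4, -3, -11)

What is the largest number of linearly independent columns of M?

Row reduce to echelon form.
R2 ← R2 + (12/7)·R1: [0, -75/7, 15, -45/7]
R3 ← R3 − R1: [0, 11, -1, 21]
R4 ← R4 − (9/7)·R1: [0, 44/7, -12, 4/7]
R3 ← R3 + (77/75)·R2: [0, 0, 72/5, 72/5]
R4 ← R4 + (44/75)·R2: [0, 0, -16/5, -16/5]
R4 ← R4 + (2/9)·R3: [0, 0, 0, 0]
Echelon form has 3 nonzero rows, so rank(M) = 3.
The rank gives the maximum number of linearly independent columns: 3.

3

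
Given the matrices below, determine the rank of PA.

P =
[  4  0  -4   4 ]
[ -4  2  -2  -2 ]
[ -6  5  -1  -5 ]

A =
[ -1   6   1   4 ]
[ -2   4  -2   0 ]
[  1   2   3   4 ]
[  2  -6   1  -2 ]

2

First compute PA:
[[  0,  -8,  -4,  -8],
 [ -6,  -8, -16, -20],
 [-15,  12, -24, -18]]
Now row reduce the product.
Swap R1 ↔ R2
R3 ← R3 − (5/2)·R1: [0, 32, 16, 32]
R3 ← R3 + (4)·R2: [0, 0, 0, 0]
2 nonzero rows, so rank(PA) = 2.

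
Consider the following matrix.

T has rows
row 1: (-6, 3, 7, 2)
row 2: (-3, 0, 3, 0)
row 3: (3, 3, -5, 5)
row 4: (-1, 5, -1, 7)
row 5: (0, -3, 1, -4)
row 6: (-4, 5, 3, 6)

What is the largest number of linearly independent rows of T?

3

Row reduce to echelon form.
R2 ← R2 − (1/2)·R1: [0, -3/2, -1/2, -1]
R3 ← R3 + (1/2)·R1: [0, 9/2, -3/2, 6]
R4 ← R4 − (1/6)·R1: [0, 9/2, -13/6, 20/3]
R6 ← R6 − (2/3)·R1: [0, 3, -5/3, 14/3]
R3 ← R3 + (3)·R2: [0, 0, -3, 3]
R4 ← R4 + (3)·R2: [0, 0, -11/3, 11/3]
R5 ← R5 − (2)·R2: [0, 0, 2, -2]
R6 ← R6 + (2)·R2: [0, 0, -8/3, 8/3]
R4 ← R4 − (11/9)·R3: [0, 0, 0, 0]
R5 ← R5 + (2/3)·R3: [0, 0, 0, 0]
R6 ← R6 − (8/9)·R3: [0, 0, 0, 0]
Echelon form has 3 nonzero rows, so rank(T) = 3.
The rank gives the maximum number of linearly independent rows: 3.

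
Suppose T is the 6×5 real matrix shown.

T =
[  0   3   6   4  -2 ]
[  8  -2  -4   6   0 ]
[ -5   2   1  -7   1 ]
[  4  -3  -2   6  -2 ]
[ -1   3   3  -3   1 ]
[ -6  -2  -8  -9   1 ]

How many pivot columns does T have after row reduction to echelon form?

Row reduce to echelon form.
Swap R1 ↔ R2
R3 ← R3 + (5/8)·R1: [0, 3/4, -3/2, -13/4, 1]
R4 ← R4 − (1/2)·R1: [0, -2, 0, 3, -2]
R5 ← R5 + (1/8)·R1: [0, 11/4, 5/2, -9/4, 1]
R6 ← R6 + (3/4)·R1: [0, -7/2, -11, -9/2, 1]
R3 ← R3 − (1/4)·R2: [0, 0, -3, -17/4, 3/2]
R4 ← R4 + (2/3)·R2: [0, 0, 4, 17/3, -10/3]
R5 ← R5 − (11/12)·R2: [0, 0, -3, -71/12, 17/6]
R6 ← R6 + (7/6)·R2: [0, 0, -4, 1/6, -4/3]
R4 ← R4 + (4/3)·R3: [0, 0, 0, 0, -4/3]
R5 ← R5 − R3: [0, 0, 0, -5/3, 4/3]
R6 ← R6 − (4/3)·R3: [0, 0, 0, 35/6, -10/3]
Swap R4 ↔ R5
R6 ← R6 + (7/2)·R4: [0, 0, 0, 0, 4/3]
R6 ← R6 + R5: [0, 0, 0, 0, 0]
Echelon form has 5 nonzero rows, so rank(T) = 5.
Each nonzero row contributes one pivot column: 5 pivot columns.

5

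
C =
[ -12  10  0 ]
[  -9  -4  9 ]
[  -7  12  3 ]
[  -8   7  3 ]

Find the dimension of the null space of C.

0

Row reduce to echelon form.
R2 ← R2 − (3/4)·R1: [0, -23/2, 9]
R3 ← R3 − (7/12)·R1: [0, 37/6, 3]
R4 ← R4 − (2/3)·R1: [0, 1/3, 3]
R3 ← R3 + (37/69)·R2: [0, 0, 180/23]
R4 ← R4 + (2/69)·R2: [0, 0, 75/23]
R4 ← R4 − (5/12)·R3: [0, 0, 0]
3 nonzero rows, so rank(C) = 3.
C has 3 columns; by rank–nullity, nullity = 3 − 3 = 0.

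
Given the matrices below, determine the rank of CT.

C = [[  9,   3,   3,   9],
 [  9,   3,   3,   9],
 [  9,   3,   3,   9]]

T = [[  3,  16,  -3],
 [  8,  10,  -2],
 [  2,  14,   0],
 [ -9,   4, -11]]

First compute CT:
[[-24, 252, -132],
 [-24, 252, -132],
 [-24, 252, -132]]
Now row reduce the product.
R2 ← R2 − R1: [0, 0, 0]
R3 ← R3 − R1: [0, 0, 0]
1 nonzero row, so rank(CT) = 1.

1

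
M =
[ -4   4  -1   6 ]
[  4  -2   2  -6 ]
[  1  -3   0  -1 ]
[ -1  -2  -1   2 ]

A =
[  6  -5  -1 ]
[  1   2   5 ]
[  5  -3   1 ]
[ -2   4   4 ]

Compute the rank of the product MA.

3

First compute MA:
[[-37,  55,  47],
 [ 44, -54, -36],
 [  5, -15, -20],
 [-17,  12,  -2]]
Now row reduce the product.
R2 ← R2 + (44/37)·R1: [0, 422/37, 736/37]
R3 ← R3 + (5/37)·R1: [0, -280/37, -505/37]
R4 ← R4 − (17/37)·R1: [0, -491/37, -873/37]
R3 ← R3 + (140/211)·R2: [0, 0, -95/211]
R4 ← R4 + (491/422)·R2: [0, 0, -95/211]
R4 ← R4 − R3: [0, 0, 0]
3 nonzero rows, so rank(MA) = 3.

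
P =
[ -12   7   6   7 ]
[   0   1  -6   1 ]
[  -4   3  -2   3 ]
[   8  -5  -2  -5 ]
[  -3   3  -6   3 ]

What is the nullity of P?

Row reduce to echelon form.
R3 ← R3 − (1/3)·R1: [0, 2/3, -4, 2/3]
R4 ← R4 + (2/3)·R1: [0, -1/3, 2, -1/3]
R5 ← R5 − (1/4)·R1: [0, 5/4, -15/2, 5/4]
R3 ← R3 − (2/3)·R2: [0, 0, 0, 0]
R4 ← R4 + (1/3)·R2: [0, 0, 0, 0]
R5 ← R5 − (5/4)·R2: [0, 0, 0, 0]
2 nonzero rows, so rank(P) = 2.
P has 4 columns; by rank–nullity, nullity = 4 − 2 = 2.

2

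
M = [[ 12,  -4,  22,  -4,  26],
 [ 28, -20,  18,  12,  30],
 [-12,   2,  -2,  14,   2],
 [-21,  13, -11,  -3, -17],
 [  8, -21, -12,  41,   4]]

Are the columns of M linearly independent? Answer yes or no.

no

Row reduce M to echelon form.
R2 ← R2 − (7/3)·R1: [0, -32/3, -100/3, 64/3, -92/3]
R3 ← R3 + R1: [0, -2, 20, 10, 28]
R4 ← R4 + (7/4)·R1: [0, 6, 55/2, -10, 57/2]
R5 ← R5 − (2/3)·R1: [0, -55/3, -80/3, 131/3, -40/3]
R3 ← R3 − (3/16)·R2: [0, 0, 105/4, 6, 135/4]
R4 ← R4 + (9/16)·R2: [0, 0, 35/4, 2, 45/4]
R5 ← R5 − (55/32)·R2: [0, 0, 245/8, 7, 315/8]
R4 ← R4 − (1/3)·R3: [0, 0, 0, 0, 0]
R5 ← R5 − (7/6)·R3: [0, 0, 0, 0, 0]
3 pivots among 5 columns.
Only 3 < 5 pivot columns, so the columns are linearly dependent.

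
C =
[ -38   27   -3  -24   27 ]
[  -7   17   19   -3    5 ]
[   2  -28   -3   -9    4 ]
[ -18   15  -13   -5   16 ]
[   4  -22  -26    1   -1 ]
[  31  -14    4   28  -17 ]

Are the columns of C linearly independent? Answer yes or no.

Row reduce C to echelon form.
R2 ← R2 − (7/38)·R1: [0, 457/38, 743/38, 27/19, 1/38]
R3 ← R3 + (1/19)·R1: [0, -505/19, -60/19, -195/19, 103/19]
R4 ← R4 − (9/19)·R1: [0, 42/19, -220/19, 121/19, 61/19]
R5 ← R5 + (2/19)·R1: [0, -364/19, -500/19, -29/19, 35/19]
R6 ← R6 + (31/38)·R1: [0, 305/38, 59/38, 160/19, 191/38]
R3 ← R3 + (1010/457)·R2: [0, 0, 18305/457, -3255/457, 2504/457]
R4 ← R4 − (84/457)·R2: [0, 0, -6934/457, 2791/457, 1465/457]
R5 ← R5 + (728/457)·R2: [0, 0, 2208/457, 337/457, 861/457]
R6 ← R6 − (305/457)·R2: [0, 0, -5254/457, 3415/457, 2289/457]
R4 ← R4 + (6934/18305)·R3: [0, 0, 0, 1783/523, 96673/18305]
R5 ← R5 − (2208/18305)·R3: [0, 0, 0, 835/523, 22389/18305]
R6 ← R6 + (5254/18305)·R3: [0, 0, 0, 2839/523, 120473/18305]
R5 ← R5 − (835/1783)·R4: [0, 0, 0, 0, -78016/62405]
R6 ← R6 − (2839/1783)·R4: [0, 0, 0, 0, -114056/62405]
R6 ← R6 − (269/184)·R5: [0, 0, 0, 0, 0]
5 pivots among 5 columns.
Every column is a pivot column, so the columns are linearly independent.

yes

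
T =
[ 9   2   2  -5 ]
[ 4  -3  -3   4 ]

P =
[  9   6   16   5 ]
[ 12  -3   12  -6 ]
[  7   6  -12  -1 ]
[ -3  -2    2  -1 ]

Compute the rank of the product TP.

2

First compute TP:
[[134,  70, 134,  36],
 [-33,   7,  72,  37]]
Now row reduce the product.
R2 ← R2 + (33/134)·R1: [0, 1624/67, 105, 3073/67]
2 nonzero rows, so rank(TP) = 2.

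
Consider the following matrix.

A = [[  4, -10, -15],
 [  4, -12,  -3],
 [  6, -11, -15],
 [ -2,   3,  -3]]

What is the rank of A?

3

Row reduce to echelon form.
R2 ← R2 − R1: [0, -2, 12]
R3 ← R3 − (3/2)·R1: [0, 4, 15/2]
R4 ← R4 + (1/2)·R1: [0, -2, -21/2]
R3 ← R3 + (2)·R2: [0, 0, 63/2]
R4 ← R4 − R2: [0, 0, -45/2]
R4 ← R4 + (5/7)·R3: [0, 0, 0]
Echelon form has 3 nonzero rows, so rank(A) = 3.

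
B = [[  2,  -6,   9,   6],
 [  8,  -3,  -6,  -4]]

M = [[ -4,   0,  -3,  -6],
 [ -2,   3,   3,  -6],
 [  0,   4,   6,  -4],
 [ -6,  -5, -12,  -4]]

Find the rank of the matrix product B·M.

2

First compute BM:
[[-32, -12, -42, -36],
 [ -2, -13, -21,  10]]
Now row reduce the product.
R2 ← R2 − (1/16)·R1: [0, -49/4, -147/8, 49/4]
2 nonzero rows, so rank(BM) = 2.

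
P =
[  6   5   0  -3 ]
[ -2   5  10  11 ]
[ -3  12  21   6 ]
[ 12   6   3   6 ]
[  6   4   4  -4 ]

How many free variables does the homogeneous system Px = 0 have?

0

Row reduce to echelon form.
R2 ← R2 + (1/3)·R1: [0, 20/3, 10, 10]
R3 ← R3 + (1/2)·R1: [0, 29/2, 21, 9/2]
R4 ← R4 − (2)·R1: [0, -4, 3, 12]
R5 ← R5 − R1: [0, -1, 4, -1]
R3 ← R3 − (87/40)·R2: [0, 0, -3/4, -69/4]
R4 ← R4 + (3/5)·R2: [0, 0, 9, 18]
R5 ← R5 + (3/20)·R2: [0, 0, 11/2, 1/2]
R4 ← R4 + (12)·R3: [0, 0, 0, -189]
R5 ← R5 + (22/3)·R3: [0, 0, 0, -126]
R5 ← R5 − (2/3)·R4: [0, 0, 0, 0]
4 nonzero rows, so rank(P) = 4.
P has 4 columns; by rank–nullity, nullity = 4 − 4 = 0.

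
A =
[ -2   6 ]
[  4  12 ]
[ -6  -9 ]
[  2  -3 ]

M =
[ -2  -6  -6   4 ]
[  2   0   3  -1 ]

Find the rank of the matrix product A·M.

First compute AM:
[[ 16,  12,  30, -14],
 [ 16, -24,  12,   4],
 [ -6,  36,   9, -15],
 [-10, -12, -21,  11]]
Now row reduce the product.
R2 ← R2 − R1: [0, -36, -18, 18]
R3 ← R3 + (3/8)·R1: [0, 81/2, 81/4, -81/4]
R4 ← R4 + (5/8)·R1: [0, -9/2, -9/4, 9/4]
R3 ← R3 + (9/8)·R2: [0, 0, 0, 0]
R4 ← R4 − (1/8)·R2: [0, 0, 0, 0]
2 nonzero rows, so rank(AM) = 2.

2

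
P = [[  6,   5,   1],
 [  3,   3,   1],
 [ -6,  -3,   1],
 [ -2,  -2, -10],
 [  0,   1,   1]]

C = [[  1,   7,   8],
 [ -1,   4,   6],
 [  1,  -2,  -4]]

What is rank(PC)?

First compute PC:
[[  2,  60,  74],
 [  1,  31,  38],
 [ -2, -56, -70],
 [-10,  -2,  12],
 [  0,   2,   2]]
Now row reduce the product.
R2 ← R2 − (1/2)·R1: [0, 1, 1]
R3 ← R3 + R1: [0, 4, 4]
R4 ← R4 + (5)·R1: [0, 298, 382]
R3 ← R3 − (4)·R2: [0, 0, 0]
R4 ← R4 − (298)·R2: [0, 0, 84]
R5 ← R5 − (2)·R2: [0, 0, 0]
Swap R3 ↔ R4
3 nonzero rows, so rank(PC) = 3.

3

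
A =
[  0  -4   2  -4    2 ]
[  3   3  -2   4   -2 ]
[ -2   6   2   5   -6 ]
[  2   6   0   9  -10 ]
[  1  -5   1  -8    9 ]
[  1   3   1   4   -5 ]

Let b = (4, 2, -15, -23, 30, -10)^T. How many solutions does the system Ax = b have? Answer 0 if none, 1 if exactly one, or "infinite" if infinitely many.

Row reduce the augmented matrix [A | b].
Swap R1 ↔ R2
R3 ← R3 + (2/3)·R1: [0, 8, 2/3, 23/3, -22/3, -41/3]
R4 ← R4 − (2/3)·R1: [0, 4, 4/3, 19/3, -26/3, -73/3]
R5 ← R5 − (1/3)·R1: [0, -6, 5/3, -28/3, 29/3, 88/3]
R6 ← R6 − (1/3)·R1: [0, 2, 5/3, 8/3, -13/3, -32/3]
R3 ← R3 + (2)·R2: [0, 0, 14/3, -1/3, -10/3, -17/3]
R4 ← R4 + R2: [0, 0, 10/3, 7/3, -20/3, -61/3]
R5 ← R5 − (3/2)·R2: [0, 0, -4/3, -10/3, 20/3, 70/3]
R6 ← R6 + (1/2)·R2: [0, 0, 8/3, 2/3, -10/3, -26/3]
R4 ← R4 − (5/7)·R3: [0, 0, 0, 18/7, -30/7, -114/7]
R5 ← R5 + (2/7)·R3: [0, 0, 0, -24/7, 40/7, 152/7]
R6 ← R6 − (4/7)·R3: [0, 0, 0, 6/7, -10/7, -38/7]
R5 ← R5 + (4/3)·R4: [0, 0, 0, 0, 0, 0]
R6 ← R6 − (1/3)·R4: [0, 0, 0, 0, 0, 0]
The echelon form has 4 nonzero rows, and every pivot lies in the first 5 columns, so rank(A) = rank([A|b]) = 4.
The system is consistent.
rank = 4 < 5 unknowns, so there are infinitely many solutions.

infinite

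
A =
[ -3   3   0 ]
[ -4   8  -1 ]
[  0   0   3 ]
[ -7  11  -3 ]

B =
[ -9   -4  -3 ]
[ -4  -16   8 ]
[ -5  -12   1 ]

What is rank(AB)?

First compute AB:
[[ 15, -36,  33],
 [  9, -100,  75],
 [-15, -36,   3],
 [ 34, -112, 106]]
Now row reduce the product.
R2 ← R2 − (3/5)·R1: [0, -392/5, 276/5]
R3 ← R3 + R1: [0, -72, 36]
R4 ← R4 − (34/15)·R1: [0, -152/5, 156/5]
R3 ← R3 − (45/49)·R2: [0, 0, -720/49]
R4 ← R4 − (19/49)·R2: [0, 0, 480/49]
R4 ← R4 + (2/3)·R3: [0, 0, 0]
3 nonzero rows, so rank(AB) = 3.

3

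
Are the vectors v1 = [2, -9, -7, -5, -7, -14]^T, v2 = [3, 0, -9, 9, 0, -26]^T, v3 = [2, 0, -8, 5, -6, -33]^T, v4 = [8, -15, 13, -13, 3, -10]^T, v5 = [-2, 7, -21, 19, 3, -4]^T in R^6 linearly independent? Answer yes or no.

no

Form the matrix with these vectors as rows and row reduce.
R2 ← R2 − (3/2)·R1: [0, 27/2, 3/2, 33/2, 21/2, -5]
R3 ← R3 − R1: [0, 9, -1, 10, 1, -19]
R4 ← R4 − (4)·R1: [0, 21, 41, 7, 31, 46]
R5 ← R5 + R1: [0, -2, -28, 14, -4, -18]
R3 ← R3 − (2/3)·R2: [0, 0, -2, -1, -6, -47/3]
R4 ← R4 − (14/9)·R2: [0, 0, 116/3, -56/3, 44/3, 484/9]
R5 ← R5 + (4/27)·R2: [0, 0, -250/9, 148/9, -22/9, -506/27]
R4 ← R4 + (58/3)·R3: [0, 0, 0, -38, -304/3, -2242/9]
R5 ← R5 − (125/9)·R3: [0, 0, 0, 91/3, 728/9, 5369/27]
R5 ← R5 + (91/114)·R4: [0, 0, 0, 0, 0, 0]
4 nonzero rows, so the 5 vectors span a space of dimension 4.
Since 4 < 5, the vectors are linearly dependent.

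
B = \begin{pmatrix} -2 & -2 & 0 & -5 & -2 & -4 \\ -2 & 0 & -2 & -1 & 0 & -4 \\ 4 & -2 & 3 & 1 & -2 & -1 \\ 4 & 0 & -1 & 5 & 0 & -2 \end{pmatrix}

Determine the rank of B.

Row reduce to echelon form.
R2 ← R2 − R1: [0, 2, -2, 4, 2, 0]
R3 ← R3 + (2)·R1: [0, -6, 3, -9, -6, -9]
R4 ← R4 + (2)·R1: [0, -4, -1, -5, -4, -10]
R3 ← R3 + (3)·R2: [0, 0, -3, 3, 0, -9]
R4 ← R4 + (2)·R2: [0, 0, -5, 3, 0, -10]
R4 ← R4 − (5/3)·R3: [0, 0, 0, -2, 0, 5]
Echelon form has 4 nonzero rows, so rank(B) = 4.

4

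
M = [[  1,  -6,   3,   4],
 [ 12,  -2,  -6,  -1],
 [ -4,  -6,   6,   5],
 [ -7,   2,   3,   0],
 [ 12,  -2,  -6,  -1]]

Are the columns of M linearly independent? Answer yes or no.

no

Row reduce M to echelon form.
R2 ← R2 − (12)·R1: [0, 70, -42, -49]
R3 ← R3 + (4)·R1: [0, -30, 18, 21]
R4 ← R4 + (7)·R1: [0, -40, 24, 28]
R5 ← R5 − (12)·R1: [0, 70, -42, -49]
R3 ← R3 + (3/7)·R2: [0, 0, 0, 0]
R4 ← R4 + (4/7)·R2: [0, 0, 0, 0]
R5 ← R5 − R2: [0, 0, 0, 0]
2 pivots among 4 columns.
Only 2 < 4 pivot columns, so the columns are linearly dependent.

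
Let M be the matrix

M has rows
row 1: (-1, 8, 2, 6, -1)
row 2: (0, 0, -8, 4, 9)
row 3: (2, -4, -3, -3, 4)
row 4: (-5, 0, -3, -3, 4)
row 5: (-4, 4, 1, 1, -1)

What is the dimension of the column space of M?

Row reduce to echelon form.
R3 ← R3 + (2)·R1: [0, 12, 1, 9, 2]
R4 ← R4 − (5)·R1: [0, -40, -13, -33, 9]
R5 ← R5 − (4)·R1: [0, -28, -7, -23, 3]
Swap R2 ↔ R3
R4 ← R4 + (10/3)·R2: [0, 0, -29/3, -3, 47/3]
R5 ← R5 + (7/3)·R2: [0, 0, -14/3, -2, 23/3]
R4 ← R4 − (29/24)·R3: [0, 0, 0, -47/6, 115/24]
R5 ← R5 − (7/12)·R3: [0, 0, 0, -13/3, 29/12]
R5 ← R5 − (26/47)·R4: [0, 0, 0, 0, -11/47]
Echelon form has 5 nonzero rows, so rank(M) = 5.
The column space has dimension equal to the rank: 5.

5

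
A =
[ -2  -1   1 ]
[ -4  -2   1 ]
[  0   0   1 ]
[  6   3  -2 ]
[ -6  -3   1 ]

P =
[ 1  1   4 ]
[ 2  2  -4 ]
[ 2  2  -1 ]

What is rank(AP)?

2

First compute AP:
[[ -2,  -2,  -5],
 [ -6,  -6,  -9],
 [  2,   2,  -1],
 [  8,   8,  14],
 [-10, -10, -13]]
Now row reduce the product.
R2 ← R2 − (3)·R1: [0, 0, 6]
R3 ← R3 + R1: [0, 0, -6]
R4 ← R4 + (4)·R1: [0, 0, -6]
R5 ← R5 − (5)·R1: [0, 0, 12]
R3 ← R3 + R2: [0, 0, 0]
R4 ← R4 + R2: [0, 0, 0]
R5 ← R5 − (2)·R2: [0, 0, 0]
2 nonzero rows, so rank(AP) = 2.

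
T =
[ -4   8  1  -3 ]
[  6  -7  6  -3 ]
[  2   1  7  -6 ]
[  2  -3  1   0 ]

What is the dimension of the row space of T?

2

Row reduce to echelon form.
R2 ← R2 + (3/2)·R1: [0, 5, 15/2, -15/2]
R3 ← R3 + (1/2)·R1: [0, 5, 15/2, -15/2]
R4 ← R4 + (1/2)·R1: [0, 1, 3/2, -3/2]
R3 ← R3 − R2: [0, 0, 0, 0]
R4 ← R4 − (1/5)·R2: [0, 0, 0, 0]
Echelon form has 2 nonzero rows, so rank(T) = 2.
The row space has dimension equal to the rank: 2.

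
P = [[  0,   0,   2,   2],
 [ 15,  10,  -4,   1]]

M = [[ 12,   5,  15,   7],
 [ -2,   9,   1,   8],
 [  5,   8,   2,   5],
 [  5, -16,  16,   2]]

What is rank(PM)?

2

First compute PM:
[[ 20, -16,  36,  14],
 [145, 117, 243, 167]]
Now row reduce the product.
R2 ← R2 − (29/4)·R1: [0, 233, -18, 131/2]
2 nonzero rows, so rank(PM) = 2.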